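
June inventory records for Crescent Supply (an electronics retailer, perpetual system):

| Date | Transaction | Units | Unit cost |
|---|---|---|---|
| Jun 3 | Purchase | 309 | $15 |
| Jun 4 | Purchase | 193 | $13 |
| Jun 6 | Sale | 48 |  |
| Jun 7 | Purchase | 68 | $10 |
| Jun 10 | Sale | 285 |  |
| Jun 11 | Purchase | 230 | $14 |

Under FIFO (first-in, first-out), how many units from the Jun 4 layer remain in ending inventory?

Jun 6, 48 sold [FIFO — oldest first]: 48 @ $15 = $720
Jun 10, 285 sold [FIFO — oldest first]: 261 @ $15 + 24 @ $13 = $4,227
Total COGS = $720 + $4,227 = $4,947
Ending inventory: 169 @ $13 + 68 @ $10 + 230 @ $14 = $6,097

169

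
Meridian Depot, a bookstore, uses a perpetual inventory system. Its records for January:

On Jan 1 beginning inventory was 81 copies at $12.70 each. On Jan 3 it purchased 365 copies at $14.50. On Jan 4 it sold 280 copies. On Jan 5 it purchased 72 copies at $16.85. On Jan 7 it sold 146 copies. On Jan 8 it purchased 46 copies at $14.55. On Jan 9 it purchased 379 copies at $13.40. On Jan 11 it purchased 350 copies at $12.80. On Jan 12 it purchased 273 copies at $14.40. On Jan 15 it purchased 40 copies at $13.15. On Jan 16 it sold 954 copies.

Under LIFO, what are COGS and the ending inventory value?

Jan 4, 280 sold [LIFO — newest first]: 280 @ $14.50 = $4,060.00
Jan 7, 146 sold [LIFO — newest first]: 72 @ $16.85 + 74 @ $14.50 = $2,286.20
Jan 16, 954 sold [LIFO — newest first]: 40 @ $13.15 + 273 @ $14.40 + 350 @ $12.80 + 291 @ $13.40 = $12,836.60
Total COGS = $4,060.00 + $2,286.20 + $12,836.60 = $19,182.80
Ending inventory: 81 @ $12.70 + 11 @ $14.50 + 46 @ $14.55 + 88 @ $13.40 = $3,036.70

COGS = $19,182.80; ending inventory = $3,036.70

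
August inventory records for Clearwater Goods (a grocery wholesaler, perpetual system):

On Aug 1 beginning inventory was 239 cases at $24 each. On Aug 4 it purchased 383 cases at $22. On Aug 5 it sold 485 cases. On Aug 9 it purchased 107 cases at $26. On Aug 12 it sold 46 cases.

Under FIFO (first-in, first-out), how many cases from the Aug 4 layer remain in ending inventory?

Aug 5, 485 sold [FIFO — oldest first]: 239 @ $24 + 246 @ $22 = $11,148
Aug 12, 46 sold [FIFO — oldest first]: 46 @ $22 = $1,012
Total COGS = $11,148 + $1,012 = $12,160
Ending inventory: 91 @ $22 + 107 @ $26 = $4,784

91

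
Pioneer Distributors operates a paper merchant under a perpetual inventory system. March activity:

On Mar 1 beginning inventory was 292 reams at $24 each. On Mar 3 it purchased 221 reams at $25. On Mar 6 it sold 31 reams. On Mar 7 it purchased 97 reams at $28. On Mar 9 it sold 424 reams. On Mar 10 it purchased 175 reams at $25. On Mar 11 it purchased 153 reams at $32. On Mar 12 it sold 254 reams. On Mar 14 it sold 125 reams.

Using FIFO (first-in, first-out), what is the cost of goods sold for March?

Mar 6, 31 sold [FIFO — oldest first]: 31 @ $24 = $744
Mar 9, 424 sold [FIFO — oldest first]: 261 @ $24 + 163 @ $25 = $10,339
Mar 12, 254 sold [FIFO — oldest first]: 58 @ $25 + 97 @ $28 + 99 @ $25 = $6,641
Mar 14, 125 sold [FIFO — oldest first]: 76 @ $25 + 49 @ $32 = $3,468
Total COGS = $744 + $10,339 + $6,641 + $3,468 = $21,192
Ending inventory: 104 @ $32 = $3,328

COGS = $21,192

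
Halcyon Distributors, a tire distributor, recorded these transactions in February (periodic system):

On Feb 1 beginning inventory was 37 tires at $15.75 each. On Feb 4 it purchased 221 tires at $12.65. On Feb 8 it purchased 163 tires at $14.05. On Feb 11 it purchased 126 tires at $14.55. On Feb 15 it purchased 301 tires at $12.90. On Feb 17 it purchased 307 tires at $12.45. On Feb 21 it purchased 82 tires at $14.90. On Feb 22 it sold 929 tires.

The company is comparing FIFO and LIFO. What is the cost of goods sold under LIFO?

FIFO COGS: 37 @ $15.75 + 221 @ $12.65 + 163 @ $14.05 + 126 @ $14.55 + 301 @ $12.90 + 81 @ $12.45 = $12,393.20
LIFO COGS: 82 @ $14.90 + 307 @ $12.45 + 301 @ $12.90 + 126 @ $14.55 + 113 @ $14.05 = $12,347.80

COGS = $12,347.80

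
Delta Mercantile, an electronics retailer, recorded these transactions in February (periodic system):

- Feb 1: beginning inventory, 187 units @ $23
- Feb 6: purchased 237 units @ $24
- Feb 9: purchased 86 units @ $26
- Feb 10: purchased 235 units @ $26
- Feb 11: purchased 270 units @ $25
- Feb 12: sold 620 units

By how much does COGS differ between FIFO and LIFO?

FIFO COGS: 187 @ $23 + 237 @ $24 + 86 @ $26 + 110 @ $26 = $15,085
LIFO COGS: 270 @ $25 + 235 @ $26 + 86 @ $26 + 29 @ $24 = $15,792
Difference = |$15,085 − $15,792| = $707

$707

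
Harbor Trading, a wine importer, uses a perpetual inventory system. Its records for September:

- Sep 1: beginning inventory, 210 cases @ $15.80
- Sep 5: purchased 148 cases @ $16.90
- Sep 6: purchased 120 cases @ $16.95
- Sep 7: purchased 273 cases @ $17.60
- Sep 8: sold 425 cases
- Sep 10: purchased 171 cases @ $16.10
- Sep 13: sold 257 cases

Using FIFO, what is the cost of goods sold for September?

COGS = $11,443.60

Sep 8, 425 sold [FIFO — oldest first]: 210 @ $15.80 + 148 @ $16.90 + 67 @ $16.95 = $6,954.85
Sep 13, 257 sold [FIFO — oldest first]: 53 @ $16.95 + 204 @ $17.60 = $4,488.75
Total COGS = $6,954.85 + $4,488.75 = $11,443.60
Ending inventory: 69 @ $17.60 + 171 @ $16.10 = $3,967.50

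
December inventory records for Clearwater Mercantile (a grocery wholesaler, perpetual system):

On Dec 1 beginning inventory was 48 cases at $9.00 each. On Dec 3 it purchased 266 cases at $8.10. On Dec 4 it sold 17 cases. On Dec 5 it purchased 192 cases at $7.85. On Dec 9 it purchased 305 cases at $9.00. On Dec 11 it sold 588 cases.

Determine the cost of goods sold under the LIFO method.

COGS = $5,127.00

Dec 4, 17 sold [LIFO — newest first]: 17 @ $8.10 = $137.70
Dec 11, 588 sold [LIFO — newest first]: 305 @ $9.00 + 192 @ $7.85 + 91 @ $8.10 = $4,989.30
Total COGS = $137.70 + $4,989.30 = $5,127.00
Ending inventory: 48 @ $9.00 + 158 @ $8.10 = $1,711.80
Check: goods available $6,838.80 = COGS $5,127.00 + ending $1,711.80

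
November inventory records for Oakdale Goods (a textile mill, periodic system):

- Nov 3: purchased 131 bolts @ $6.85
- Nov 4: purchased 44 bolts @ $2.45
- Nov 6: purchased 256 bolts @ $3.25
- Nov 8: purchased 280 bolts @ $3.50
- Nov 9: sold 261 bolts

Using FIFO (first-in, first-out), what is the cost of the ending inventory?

Ending inventory = $1,532.50

Nov 9, 261 sold [FIFO — oldest first]: 131 @ $6.85 + 44 @ $2.45 + 86 @ $3.25 = $1,284.65
Ending inventory: 170 @ $3.25 + 280 @ $3.50 = $1,532.50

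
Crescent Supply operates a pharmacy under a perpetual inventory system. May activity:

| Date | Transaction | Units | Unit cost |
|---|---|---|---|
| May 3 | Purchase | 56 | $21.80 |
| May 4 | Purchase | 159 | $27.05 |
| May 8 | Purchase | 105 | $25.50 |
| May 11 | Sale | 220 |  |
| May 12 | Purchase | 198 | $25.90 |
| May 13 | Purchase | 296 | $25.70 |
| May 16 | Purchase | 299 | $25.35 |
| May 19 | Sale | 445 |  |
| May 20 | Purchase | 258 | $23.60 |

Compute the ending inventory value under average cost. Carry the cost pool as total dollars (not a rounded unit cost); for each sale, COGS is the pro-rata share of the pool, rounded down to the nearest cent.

Ending inventory = $17,565.89

After May 3: 56 on hand, pool $1,220.80 (≈ $21.8000 each)
After May 4: 215 on hand, pool $5,521.75 (≈ $25.6826 each)
After May 8: 320 on hand, pool $8,199.25 (≈ $25.6227 each)
May 11, sell 220: 220/320 × $8,199.25 → $5,636.98
After May 12: 298 on hand, pool $7,690.47 (≈ $25.8069 each)
After May 13: 594 on hand, pool $15,297.67 (≈ $25.7537 each)
After May 16: 893 on hand, pool $22,877.32 (≈ $25.6185 each)
May 19, sell 445: 445/893 × $22,877.32 → $11,400.23
After May 20: 706 on hand, pool $17,565.89 (≈ $24.8809 each)
Total COGS = $5,636.98 + $11,400.23 = $17,037.21
Ending inventory (cost pool remaining) = $17,565.89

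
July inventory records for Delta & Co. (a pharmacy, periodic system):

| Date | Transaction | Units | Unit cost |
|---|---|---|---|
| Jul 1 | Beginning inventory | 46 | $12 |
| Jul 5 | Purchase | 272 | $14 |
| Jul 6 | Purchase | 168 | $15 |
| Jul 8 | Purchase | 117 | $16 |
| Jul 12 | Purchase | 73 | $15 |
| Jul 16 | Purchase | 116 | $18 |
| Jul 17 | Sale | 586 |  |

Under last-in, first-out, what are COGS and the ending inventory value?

Jul 17, 586 sold [LIFO — newest first]: 116 @ $18 + 73 @ $15 + 117 @ $16 + 168 @ $15 + 112 @ $14 = $9,143
Ending inventory: 46 @ $12 + 160 @ $14 = $2,792

COGS = $9,143; ending inventory = $2,792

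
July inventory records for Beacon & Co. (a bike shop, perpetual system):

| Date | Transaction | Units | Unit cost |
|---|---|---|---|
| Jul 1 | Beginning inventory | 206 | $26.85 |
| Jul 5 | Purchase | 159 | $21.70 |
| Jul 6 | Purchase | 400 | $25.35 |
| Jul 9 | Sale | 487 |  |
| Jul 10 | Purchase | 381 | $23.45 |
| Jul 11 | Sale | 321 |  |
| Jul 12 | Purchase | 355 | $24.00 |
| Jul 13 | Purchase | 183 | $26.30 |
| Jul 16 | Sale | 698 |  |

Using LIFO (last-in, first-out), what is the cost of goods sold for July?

COGS = $36,609.45

Jul 9, 487 sold [LIFO — newest first]: 400 @ $25.35 + 87 @ $21.70 = $12,027.90
Jul 11, 321 sold [LIFO — newest first]: 321 @ $23.45 = $7,527.45
Jul 16, 698 sold [LIFO — newest first]: 183 @ $26.30 + 355 @ $24.00 + 60 @ $23.45 + 72 @ $21.70 + 28 @ $26.85 = $17,054.10
Total COGS = $12,027.90 + $7,527.45 + $17,054.10 = $36,609.45
Ending inventory: 178 @ $26.85 = $4,779.30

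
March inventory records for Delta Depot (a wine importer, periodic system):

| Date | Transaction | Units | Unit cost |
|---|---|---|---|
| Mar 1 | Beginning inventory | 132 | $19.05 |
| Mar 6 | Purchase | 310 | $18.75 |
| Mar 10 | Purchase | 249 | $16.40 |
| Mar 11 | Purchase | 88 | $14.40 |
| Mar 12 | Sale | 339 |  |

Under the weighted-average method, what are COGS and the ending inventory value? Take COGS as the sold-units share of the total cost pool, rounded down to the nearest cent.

COGS = $5,952.25; ending inventory = $7,725.65

Mar 12, sell 339: 339/779 × $13,677.90 → $5,952.25
Ending inventory (cost pool remaining) = $7,725.65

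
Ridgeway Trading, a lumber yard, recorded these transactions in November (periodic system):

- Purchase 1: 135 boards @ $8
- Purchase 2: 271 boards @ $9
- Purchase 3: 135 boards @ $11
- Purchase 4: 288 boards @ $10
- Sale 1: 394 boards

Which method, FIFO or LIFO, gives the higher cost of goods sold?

LIFO

FIFO COGS: 135 @ $8 + 259 @ $9 = $3,411
LIFO COGS: 288 @ $10 + 106 @ $11 = $4,046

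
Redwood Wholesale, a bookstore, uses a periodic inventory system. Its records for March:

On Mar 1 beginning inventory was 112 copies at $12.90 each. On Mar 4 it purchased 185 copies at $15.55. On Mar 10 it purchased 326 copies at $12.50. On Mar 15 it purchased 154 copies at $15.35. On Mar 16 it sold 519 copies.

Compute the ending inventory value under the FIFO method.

Ending inventory = $3,663.90

Mar 16, 519 sold [FIFO — oldest first]: 112 @ $12.90 + 185 @ $15.55 + 222 @ $12.50 = $7,096.55
Ending inventory: 104 @ $12.50 + 154 @ $15.35 = $3,663.90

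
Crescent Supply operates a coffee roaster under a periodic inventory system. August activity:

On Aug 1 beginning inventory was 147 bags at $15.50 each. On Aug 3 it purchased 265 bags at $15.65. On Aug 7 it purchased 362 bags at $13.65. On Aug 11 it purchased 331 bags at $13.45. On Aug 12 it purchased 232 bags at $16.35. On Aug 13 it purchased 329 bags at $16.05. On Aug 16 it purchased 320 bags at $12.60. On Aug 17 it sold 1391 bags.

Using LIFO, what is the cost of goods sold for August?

Aug 17, 1391 sold [LIFO — newest first]: 320 @ $12.60 + 329 @ $16.05 + 232 @ $16.35 + 331 @ $13.45 + 179 @ $13.65 = $20,000.95
Ending inventory: 147 @ $15.50 + 265 @ $15.65 + 183 @ $13.65 = $8,923.70
Check: goods available $28,924.65 = COGS $20,000.95 + ending $8,923.70

COGS = $20,000.95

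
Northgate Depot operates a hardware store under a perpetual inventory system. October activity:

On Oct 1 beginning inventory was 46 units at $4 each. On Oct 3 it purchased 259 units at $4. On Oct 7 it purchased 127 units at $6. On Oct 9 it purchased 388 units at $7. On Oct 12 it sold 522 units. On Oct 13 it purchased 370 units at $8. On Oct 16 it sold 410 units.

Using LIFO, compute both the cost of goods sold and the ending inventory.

Oct 12, 522 sold [LIFO — newest first]: 388 @ $7 + 127 @ $6 + 7 @ $4 = $3,506
Oct 16, 410 sold [LIFO — newest first]: 370 @ $8 + 40 @ $4 = $3,120
Total COGS = $3,506 + $3,120 = $6,626
Ending inventory: 46 @ $4 + 212 @ $4 = $1,032

COGS = $6,626; ending inventory = $1,032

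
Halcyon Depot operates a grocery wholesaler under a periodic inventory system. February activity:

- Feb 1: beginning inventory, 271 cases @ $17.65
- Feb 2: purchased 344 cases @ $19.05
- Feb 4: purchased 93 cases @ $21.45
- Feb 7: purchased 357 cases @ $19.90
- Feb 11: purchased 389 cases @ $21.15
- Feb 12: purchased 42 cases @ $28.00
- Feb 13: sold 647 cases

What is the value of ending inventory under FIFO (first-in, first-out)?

Feb 13, 647 sold [FIFO — oldest first]: 271 @ $17.65 + 344 @ $19.05 + 32 @ $21.45 = $12,022.75
Ending inventory: 61 @ $21.45 + 357 @ $19.90 + 389 @ $21.15 + 42 @ $28.00 = $17,816.10

Ending inventory = $17,816.10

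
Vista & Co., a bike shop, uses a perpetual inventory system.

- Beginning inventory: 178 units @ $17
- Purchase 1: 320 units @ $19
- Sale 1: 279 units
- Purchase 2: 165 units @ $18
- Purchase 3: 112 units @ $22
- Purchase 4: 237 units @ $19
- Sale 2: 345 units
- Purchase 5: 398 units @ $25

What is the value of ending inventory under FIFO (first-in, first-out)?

Ending inventory = $17,619

Sale 1 (279) [FIFO — oldest first]: 178 @ $17 + 101 @ $19 = $4,945
Sale 2 (345) [FIFO — oldest first]: 219 @ $19 + 126 @ $18 = $6,429
Total COGS = $4,945 + $6,429 = $11,374
Ending inventory: 39 @ $18 + 112 @ $22 + 237 @ $19 + 398 @ $25 = $17,619
Check: goods available $28,993 = COGS $11,374 + ending $17,619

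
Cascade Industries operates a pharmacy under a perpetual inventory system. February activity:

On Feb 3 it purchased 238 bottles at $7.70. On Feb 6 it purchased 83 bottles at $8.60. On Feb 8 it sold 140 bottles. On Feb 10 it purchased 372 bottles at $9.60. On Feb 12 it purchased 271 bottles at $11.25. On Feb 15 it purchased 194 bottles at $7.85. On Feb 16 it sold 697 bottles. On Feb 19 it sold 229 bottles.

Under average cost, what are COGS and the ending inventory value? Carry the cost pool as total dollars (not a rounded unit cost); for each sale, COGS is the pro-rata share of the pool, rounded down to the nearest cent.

COGS = $9,823.59; ending inventory = $865.66

After Feb 3: 238 on hand, pool $1,832.60 (≈ $7.7000 each)
After Feb 6: 321 on hand, pool $2,546.40 (≈ $7.9327 each)
Feb 8, sell 140: 140/321 × $2,546.40 → $1,110.57
After Feb 10: 553 on hand, pool $5,007.03 (≈ $9.0543 each)
After Feb 12: 824 on hand, pool $8,055.78 (≈ $9.7764 each)
After Feb 15: 1018 on hand, pool $9,578.68 (≈ $9.4093 each)
Feb 16, sell 697: 697/1018 × $9,578.68 → $6,558.29
Feb 19, sell 229: 229/321 × $3,020.39 → $2,154.73
Total COGS = $1,110.57 + $6,558.29 + $2,154.73 = $9,823.59
Ending inventory (cost pool remaining) = $865.66
Check: goods available $10,689.25 = COGS $9,823.59 + ending $865.66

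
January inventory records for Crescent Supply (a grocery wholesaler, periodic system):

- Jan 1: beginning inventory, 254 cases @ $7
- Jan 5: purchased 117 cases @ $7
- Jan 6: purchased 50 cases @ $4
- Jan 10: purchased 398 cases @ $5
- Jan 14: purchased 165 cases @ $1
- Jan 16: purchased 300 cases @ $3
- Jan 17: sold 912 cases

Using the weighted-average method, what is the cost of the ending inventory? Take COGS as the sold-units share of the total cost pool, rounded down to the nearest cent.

Jan 17, sell 912: 912/1284 × $5,852.00 → $4,156.56
Ending inventory (cost pool remaining) = $1,695.44

Ending inventory = $1,695.44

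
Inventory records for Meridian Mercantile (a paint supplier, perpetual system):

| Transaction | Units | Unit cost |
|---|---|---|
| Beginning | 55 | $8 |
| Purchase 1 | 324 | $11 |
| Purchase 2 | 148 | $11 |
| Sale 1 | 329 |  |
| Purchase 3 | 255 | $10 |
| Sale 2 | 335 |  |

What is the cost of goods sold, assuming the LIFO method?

COGS = $7,049

Sale 1 (329) [LIFO — newest first]: 148 @ $11 + 181 @ $11 = $3,619
Sale 2 (335) [LIFO — newest first]: 255 @ $10 + 80 @ $11 = $3,430
Total COGS = $3,619 + $3,430 = $7,049
Ending inventory: 55 @ $8 + 63 @ $11 = $1,133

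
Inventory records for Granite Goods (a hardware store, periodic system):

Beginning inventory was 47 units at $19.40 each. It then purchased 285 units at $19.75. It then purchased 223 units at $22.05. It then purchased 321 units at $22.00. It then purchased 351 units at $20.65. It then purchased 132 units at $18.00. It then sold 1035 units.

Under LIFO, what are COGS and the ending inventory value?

COGS = $21,761.30; ending inventory = $6,382.55

Sale 1 (1035) [LIFO — newest first]: 132 @ $18.00 + 351 @ $20.65 + 321 @ $22.00 + 223 @ $22.05 + 8 @ $19.75 = $21,761.30
Ending inventory: 47 @ $19.40 + 277 @ $19.75 = $6,382.55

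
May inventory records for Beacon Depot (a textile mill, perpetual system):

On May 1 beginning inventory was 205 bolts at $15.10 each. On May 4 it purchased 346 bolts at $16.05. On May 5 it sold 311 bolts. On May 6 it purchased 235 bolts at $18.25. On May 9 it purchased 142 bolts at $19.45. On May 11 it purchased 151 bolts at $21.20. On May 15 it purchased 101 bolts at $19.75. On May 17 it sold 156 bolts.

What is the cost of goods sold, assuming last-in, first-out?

May 5, 311 sold [LIFO — newest first]: 311 @ $16.05 = $4,991.55
May 17, 156 sold [LIFO — newest first]: 101 @ $19.75 + 55 @ $21.20 = $3,160.75
Total COGS = $4,991.55 + $3,160.75 = $8,152.30
Ending inventory: 205 @ $15.10 + 35 @ $16.05 + 235 @ $18.25 + 142 @ $19.45 + 96 @ $21.20 = $12,743.10

COGS = $8,152.30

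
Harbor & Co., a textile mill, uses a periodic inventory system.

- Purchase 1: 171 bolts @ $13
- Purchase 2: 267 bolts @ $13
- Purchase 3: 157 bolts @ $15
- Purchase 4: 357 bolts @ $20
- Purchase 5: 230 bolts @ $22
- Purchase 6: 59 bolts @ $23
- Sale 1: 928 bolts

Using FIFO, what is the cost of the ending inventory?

Sale 1 (928) [FIFO — oldest first]: 171 @ $13 + 267 @ $13 + 157 @ $15 + 333 @ $20 = $14,709
Ending inventory: 24 @ $20 + 230 @ $22 + 59 @ $23 = $6,897
Check: goods available $21,606 = COGS $14,709 + ending $6,897

Ending inventory = $6,897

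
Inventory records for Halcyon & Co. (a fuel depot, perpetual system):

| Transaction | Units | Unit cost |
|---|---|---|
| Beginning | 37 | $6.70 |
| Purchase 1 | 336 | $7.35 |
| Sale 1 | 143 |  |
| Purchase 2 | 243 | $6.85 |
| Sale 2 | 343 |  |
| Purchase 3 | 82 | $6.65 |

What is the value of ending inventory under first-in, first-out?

Sale 1 (143) [FIFO — oldest first]: 37 @ $6.70 + 106 @ $7.35 = $1,027.00
Sale 2 (343) [FIFO — oldest first]: 230 @ $7.35 + 113 @ $6.85 = $2,464.55
Total COGS = $1,027.00 + $2,464.55 = $3,491.55
Ending inventory: 130 @ $6.85 + 82 @ $6.65 = $1,435.80

Ending inventory = $1,435.80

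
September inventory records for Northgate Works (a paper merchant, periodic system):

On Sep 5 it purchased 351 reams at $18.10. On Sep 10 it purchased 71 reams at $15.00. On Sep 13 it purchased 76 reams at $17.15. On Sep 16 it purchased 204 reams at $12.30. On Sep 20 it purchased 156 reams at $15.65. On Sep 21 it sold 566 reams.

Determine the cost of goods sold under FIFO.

COGS = $9,557.90

Sep 21, 566 sold [FIFO — oldest first]: 351 @ $18.10 + 71 @ $15.00 + 76 @ $17.15 + 68 @ $12.30 = $9,557.90
Ending inventory: 136 @ $12.30 + 156 @ $15.65 = $4,114.20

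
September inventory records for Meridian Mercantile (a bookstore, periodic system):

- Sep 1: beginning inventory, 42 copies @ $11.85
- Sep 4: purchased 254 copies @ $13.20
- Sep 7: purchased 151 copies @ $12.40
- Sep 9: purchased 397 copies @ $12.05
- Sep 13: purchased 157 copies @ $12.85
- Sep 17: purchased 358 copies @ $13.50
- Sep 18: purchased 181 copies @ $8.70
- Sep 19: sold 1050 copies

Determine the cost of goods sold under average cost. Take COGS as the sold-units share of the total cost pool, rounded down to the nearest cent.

COGS = $12,908.11

Sep 19, sell 1050: 1050/1540 × $18,931.90 → $12,908.11
Ending inventory (cost pool remaining) = $6,023.79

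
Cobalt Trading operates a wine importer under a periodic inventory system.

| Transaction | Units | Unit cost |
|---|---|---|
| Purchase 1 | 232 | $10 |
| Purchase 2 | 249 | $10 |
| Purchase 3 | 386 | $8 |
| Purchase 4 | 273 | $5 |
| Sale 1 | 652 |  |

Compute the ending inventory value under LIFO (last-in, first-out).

Sale 1 (652) [LIFO — newest first]: 273 @ $5 + 379 @ $8 = $4,397
Ending inventory: 232 @ $10 + 249 @ $10 + 7 @ $8 = $4,866
Check: goods available $9,263 = COGS $4,397 + ending $4,866

Ending inventory = $4,866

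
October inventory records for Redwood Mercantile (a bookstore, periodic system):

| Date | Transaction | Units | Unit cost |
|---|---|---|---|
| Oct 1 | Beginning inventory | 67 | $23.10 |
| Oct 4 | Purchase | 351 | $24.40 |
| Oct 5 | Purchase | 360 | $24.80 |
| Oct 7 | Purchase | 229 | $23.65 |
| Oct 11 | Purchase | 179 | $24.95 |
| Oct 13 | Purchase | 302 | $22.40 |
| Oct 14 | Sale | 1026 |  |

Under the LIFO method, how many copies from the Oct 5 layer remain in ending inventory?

Oct 14, 1026 sold [LIFO — newest first]: 302 @ $22.40 + 179 @ $24.95 + 229 @ $23.65 + 316 @ $24.80 = $24,483.50
Ending inventory: 67 @ $23.10 + 351 @ $24.40 + 44 @ $24.80 = $11,203.30

44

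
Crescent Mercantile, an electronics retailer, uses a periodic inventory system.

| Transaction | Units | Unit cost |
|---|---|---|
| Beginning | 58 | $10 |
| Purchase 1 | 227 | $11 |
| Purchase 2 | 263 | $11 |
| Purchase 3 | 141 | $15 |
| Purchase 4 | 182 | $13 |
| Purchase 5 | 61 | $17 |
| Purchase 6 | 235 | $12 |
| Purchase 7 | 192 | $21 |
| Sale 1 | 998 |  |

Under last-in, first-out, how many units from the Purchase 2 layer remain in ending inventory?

76

Sale 1 (998) [LIFO — newest first]: 192 @ $21 + 235 @ $12 + 61 @ $17 + 182 @ $13 + 141 @ $15 + 187 @ $11 = $14,427
Ending inventory: 58 @ $10 + 227 @ $11 + 76 @ $11 = $3,913
Check: goods available $18,340 = COGS $14,427 + ending $3,913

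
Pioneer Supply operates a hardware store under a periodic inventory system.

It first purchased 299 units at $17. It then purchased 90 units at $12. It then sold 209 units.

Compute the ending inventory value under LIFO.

Ending inventory = $3,060

Sale 1 (209) [LIFO — newest first]: 90 @ $12 + 119 @ $17 = $3,103
Ending inventory: 180 @ $17 = $3,060
Check: goods available $6,163 = COGS $3,103 + ending $3,060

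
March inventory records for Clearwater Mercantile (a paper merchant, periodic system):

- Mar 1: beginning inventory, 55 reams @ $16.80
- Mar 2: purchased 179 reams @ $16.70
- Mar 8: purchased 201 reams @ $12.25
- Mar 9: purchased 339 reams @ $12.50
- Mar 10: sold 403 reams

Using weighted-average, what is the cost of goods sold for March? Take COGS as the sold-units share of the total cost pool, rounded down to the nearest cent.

Mar 10, sell 403: 403/774 × $10,613.05 → $5,525.91
Ending inventory (cost pool remaining) = $5,087.14

COGS = $5,525.91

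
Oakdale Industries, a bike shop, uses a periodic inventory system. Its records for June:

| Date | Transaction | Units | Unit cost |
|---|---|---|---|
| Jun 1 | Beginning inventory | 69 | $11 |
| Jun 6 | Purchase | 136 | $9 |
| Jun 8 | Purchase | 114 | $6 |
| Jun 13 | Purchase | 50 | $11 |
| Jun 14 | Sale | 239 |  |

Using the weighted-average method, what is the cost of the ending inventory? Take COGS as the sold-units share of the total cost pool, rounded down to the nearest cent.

Ending inventory = $1,133.37

Jun 14, sell 239: 239/369 × $3,217.00 → $2,083.63
Ending inventory (cost pool remaining) = $1,133.37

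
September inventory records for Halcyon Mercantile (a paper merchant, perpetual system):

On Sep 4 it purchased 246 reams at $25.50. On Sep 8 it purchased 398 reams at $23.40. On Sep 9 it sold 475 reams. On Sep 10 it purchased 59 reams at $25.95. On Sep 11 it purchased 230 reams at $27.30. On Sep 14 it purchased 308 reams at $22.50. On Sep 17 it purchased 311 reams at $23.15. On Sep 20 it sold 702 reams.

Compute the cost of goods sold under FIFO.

COGS = $28,886.25

Sep 9, 475 sold [FIFO — oldest first]: 246 @ $25.50 + 229 @ $23.40 = $11,631.60
Sep 20, 702 sold [FIFO — oldest first]: 169 @ $23.40 + 59 @ $25.95 + 230 @ $27.30 + 244 @ $22.50 = $17,254.65
Total COGS = $11,631.60 + $17,254.65 = $28,886.25
Ending inventory: 64 @ $22.50 + 311 @ $23.15 = $8,639.65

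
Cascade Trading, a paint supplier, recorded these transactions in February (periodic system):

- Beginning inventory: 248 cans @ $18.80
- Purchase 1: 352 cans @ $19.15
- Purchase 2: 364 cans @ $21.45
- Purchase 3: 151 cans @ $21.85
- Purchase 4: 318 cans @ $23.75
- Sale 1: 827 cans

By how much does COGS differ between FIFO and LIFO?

FIFO COGS: 248 @ $18.80 + 352 @ $19.15 + 227 @ $21.45 = $16,272.35
LIFO COGS: 318 @ $23.75 + 151 @ $21.85 + 358 @ $21.45 = $18,530.95
Difference = |$16,272.35 − $18,530.95| = $2,258.60

$2,258.60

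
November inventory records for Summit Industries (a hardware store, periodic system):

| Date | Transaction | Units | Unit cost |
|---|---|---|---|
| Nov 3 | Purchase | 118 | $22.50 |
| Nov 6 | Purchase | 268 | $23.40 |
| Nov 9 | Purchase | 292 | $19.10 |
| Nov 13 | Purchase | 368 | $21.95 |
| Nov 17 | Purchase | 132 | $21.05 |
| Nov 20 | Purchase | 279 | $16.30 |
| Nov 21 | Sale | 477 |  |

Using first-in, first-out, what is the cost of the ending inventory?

Ending inventory = $19,243.00

Nov 21, 477 sold [FIFO — oldest first]: 118 @ $22.50 + 268 @ $23.40 + 91 @ $19.10 = $10,664.30
Ending inventory: 201 @ $19.10 + 368 @ $21.95 + 132 @ $21.05 + 279 @ $16.30 = $19,243.00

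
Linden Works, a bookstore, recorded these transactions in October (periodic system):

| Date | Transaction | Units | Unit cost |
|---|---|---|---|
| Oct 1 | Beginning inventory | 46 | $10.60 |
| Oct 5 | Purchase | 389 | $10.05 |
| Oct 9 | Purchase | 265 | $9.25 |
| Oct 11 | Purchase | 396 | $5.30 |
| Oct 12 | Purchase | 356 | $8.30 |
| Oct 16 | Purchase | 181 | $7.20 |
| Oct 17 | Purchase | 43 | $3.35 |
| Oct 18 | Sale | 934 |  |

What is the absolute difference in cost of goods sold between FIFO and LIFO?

$1,810.25

FIFO COGS: 46 @ $10.60 + 389 @ $10.05 + 265 @ $9.25 + 234 @ $5.30 = $8,088.50
LIFO COGS: 43 @ $3.35 + 181 @ $7.20 + 356 @ $8.30 + 354 @ $5.30 = $6,278.25
Difference = |$8,088.50 − $6,278.25| = $1,810.25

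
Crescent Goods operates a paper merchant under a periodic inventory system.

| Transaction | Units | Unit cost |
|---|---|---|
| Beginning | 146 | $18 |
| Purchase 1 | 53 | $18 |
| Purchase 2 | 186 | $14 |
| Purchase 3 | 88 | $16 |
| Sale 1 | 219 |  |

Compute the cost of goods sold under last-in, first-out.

COGS = $3,242

Sale 1 (219) [LIFO — newest first]: 88 @ $16 + 131 @ $14 = $3,242
Ending inventory: 146 @ $18 + 53 @ $18 + 55 @ $14 = $4,352
Check: goods available $7,594 = COGS $3,242 + ending $4,352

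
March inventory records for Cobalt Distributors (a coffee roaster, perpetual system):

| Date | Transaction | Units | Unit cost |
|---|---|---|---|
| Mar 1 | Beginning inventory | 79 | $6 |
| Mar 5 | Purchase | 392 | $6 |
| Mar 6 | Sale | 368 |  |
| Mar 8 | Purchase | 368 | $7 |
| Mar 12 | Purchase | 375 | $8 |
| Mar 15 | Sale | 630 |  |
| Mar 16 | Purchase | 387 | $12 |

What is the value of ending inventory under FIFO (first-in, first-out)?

Ending inventory = $6,372

Mar 6, 368 sold [FIFO — oldest first]: 79 @ $6 + 289 @ $6 = $2,208
Mar 15, 630 sold [FIFO — oldest first]: 103 @ $6 + 368 @ $7 + 159 @ $8 = $4,466
Total COGS = $2,208 + $4,466 = $6,674
Ending inventory: 216 @ $8 + 387 @ $12 = $6,372
Check: goods available $13,046 = COGS $6,674 + ending $6,372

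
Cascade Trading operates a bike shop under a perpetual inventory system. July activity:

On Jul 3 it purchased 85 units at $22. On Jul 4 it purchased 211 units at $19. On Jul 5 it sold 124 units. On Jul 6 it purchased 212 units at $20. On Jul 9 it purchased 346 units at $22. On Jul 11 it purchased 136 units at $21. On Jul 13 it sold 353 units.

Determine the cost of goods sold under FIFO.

Jul 5, 124 sold [FIFO — oldest first]: 85 @ $22 + 39 @ $19 = $2,611
Jul 13, 353 sold [FIFO — oldest first]: 172 @ $19 + 181 @ $20 = $6,888
Total COGS = $2,611 + $6,888 = $9,499
Ending inventory: 31 @ $20 + 346 @ $22 + 136 @ $21 = $11,088
Check: goods available $20,587 = COGS $9,499 + ending $11,088

COGS = $9,499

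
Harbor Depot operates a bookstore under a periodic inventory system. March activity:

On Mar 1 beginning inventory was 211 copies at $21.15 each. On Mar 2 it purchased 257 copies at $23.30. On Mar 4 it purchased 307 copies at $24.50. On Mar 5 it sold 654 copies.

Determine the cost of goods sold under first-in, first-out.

Mar 5, 654 sold [FIFO — oldest first]: 211 @ $21.15 + 257 @ $23.30 + 186 @ $24.50 = $15,007.75
Ending inventory: 121 @ $24.50 = $2,964.50
Check: goods available $17,972.25 = COGS $15,007.75 + ending $2,964.50

COGS = $15,007.75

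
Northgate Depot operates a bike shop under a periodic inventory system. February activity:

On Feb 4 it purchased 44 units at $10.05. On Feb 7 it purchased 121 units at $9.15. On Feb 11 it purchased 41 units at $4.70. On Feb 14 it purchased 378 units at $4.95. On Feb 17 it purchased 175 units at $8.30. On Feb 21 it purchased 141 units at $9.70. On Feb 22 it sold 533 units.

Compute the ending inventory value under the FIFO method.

Ending inventory = $3,072.65

Feb 22, 533 sold [FIFO — oldest first]: 44 @ $10.05 + 121 @ $9.15 + 41 @ $4.70 + 327 @ $4.95 = $3,360.70
Ending inventory: 51 @ $4.95 + 175 @ $8.30 + 141 @ $9.70 = $3,072.65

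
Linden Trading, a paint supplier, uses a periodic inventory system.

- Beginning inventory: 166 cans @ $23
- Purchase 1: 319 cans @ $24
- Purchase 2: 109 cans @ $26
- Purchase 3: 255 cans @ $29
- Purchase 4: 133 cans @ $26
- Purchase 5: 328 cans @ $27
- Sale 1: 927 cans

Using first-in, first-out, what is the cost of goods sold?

Sale 1 (927) [FIFO — oldest first]: 166 @ $23 + 319 @ $24 + 109 @ $26 + 255 @ $29 + 78 @ $26 = $23,731
Ending inventory: 55 @ $26 + 328 @ $27 = $10,286
Check: goods available $34,017 = COGS $23,731 + ending $10,286

COGS = $23,731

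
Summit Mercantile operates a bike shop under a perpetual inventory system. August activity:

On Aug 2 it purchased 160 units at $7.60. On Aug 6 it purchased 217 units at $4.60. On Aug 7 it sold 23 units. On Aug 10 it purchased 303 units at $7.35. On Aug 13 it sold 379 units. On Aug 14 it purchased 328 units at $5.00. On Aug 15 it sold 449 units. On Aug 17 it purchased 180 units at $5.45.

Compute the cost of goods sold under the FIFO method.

Aug 7, 23 sold [FIFO — oldest first]: 23 @ $7.60 = $174.80
Aug 13, 379 sold [FIFO — oldest first]: 137 @ $7.60 + 217 @ $4.60 + 25 @ $7.35 = $2,223.15
Aug 15, 449 sold [FIFO — oldest first]: 278 @ $7.35 + 171 @ $5.00 = $2,898.30
Total COGS = $174.80 + $2,223.15 + $2,898.30 = $5,296.25
Ending inventory: 157 @ $5.00 + 180 @ $5.45 = $1,766.00

COGS = $5,296.25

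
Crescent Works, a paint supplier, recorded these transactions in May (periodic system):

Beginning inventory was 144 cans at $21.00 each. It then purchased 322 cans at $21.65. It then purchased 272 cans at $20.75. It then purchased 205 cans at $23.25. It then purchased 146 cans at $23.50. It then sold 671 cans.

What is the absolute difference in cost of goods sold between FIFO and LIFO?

$631.40

FIFO COGS: 144 @ $21.00 + 322 @ $21.65 + 205 @ $20.75 = $14,249.05
LIFO COGS: 146 @ $23.50 + 205 @ $23.25 + 272 @ $20.75 + 48 @ $21.65 = $14,880.45
Difference = |$14,249.05 − $14,880.45| = $631.40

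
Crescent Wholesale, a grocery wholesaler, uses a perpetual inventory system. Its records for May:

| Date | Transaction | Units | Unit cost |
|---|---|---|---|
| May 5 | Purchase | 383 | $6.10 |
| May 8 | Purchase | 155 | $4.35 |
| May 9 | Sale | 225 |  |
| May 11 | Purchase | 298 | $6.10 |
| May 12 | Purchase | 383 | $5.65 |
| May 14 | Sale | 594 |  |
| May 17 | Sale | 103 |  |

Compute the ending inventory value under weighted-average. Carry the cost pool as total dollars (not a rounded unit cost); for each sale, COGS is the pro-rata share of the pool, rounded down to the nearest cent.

Ending inventory = $1,713.06

After May 5: 383 on hand, pool $2,336.30 (≈ $6.1000 each)
After May 8: 538 on hand, pool $3,010.55 (≈ $5.5958 each)
May 9, sell 225: 225/538 × $3,010.55 → $1,259.05
After May 11: 611 on hand, pool $3,569.30 (≈ $5.8417 each)
After May 12: 994 on hand, pool $5,733.25 (≈ $5.7679 each)
May 14, sell 594: 594/994 × $5,733.25 → $3,426.10
May 17, sell 103: 103/400 × $2,307.15 → $594.09
Total COGS = $1,259.05 + $3,426.10 + $594.09 = $5,279.24
Ending inventory (cost pool remaining) = $1,713.06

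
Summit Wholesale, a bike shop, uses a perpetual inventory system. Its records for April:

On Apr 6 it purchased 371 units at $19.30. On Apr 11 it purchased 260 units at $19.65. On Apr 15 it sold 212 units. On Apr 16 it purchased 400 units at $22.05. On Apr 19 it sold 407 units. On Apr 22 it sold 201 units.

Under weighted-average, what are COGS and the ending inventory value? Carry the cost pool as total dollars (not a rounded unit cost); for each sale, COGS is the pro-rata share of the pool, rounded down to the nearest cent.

COGS = $16,718.03; ending inventory = $4,371.27

After Apr 6: 371 on hand, pool $7,160.30 (≈ $19.3000 each)
After Apr 11: 631 on hand, pool $12,269.30 (≈ $19.4442 each)
Apr 15, sell 212: 212/631 × $12,269.30 → $4,122.17
After Apr 16: 819 on hand, pool $16,967.13 (≈ $20.7169 each)
Apr 19, sell 407: 407/819 × $16,967.13 → $8,431.77
Apr 22, sell 201: 201/412 × $8,535.36 → $4,164.09
Total COGS = $4,122.17 + $8,431.77 + $4,164.09 = $16,718.03
Ending inventory (cost pool remaining) = $4,371.27
Check: goods available $21,089.30 = COGS $16,718.03 + ending $4,371.27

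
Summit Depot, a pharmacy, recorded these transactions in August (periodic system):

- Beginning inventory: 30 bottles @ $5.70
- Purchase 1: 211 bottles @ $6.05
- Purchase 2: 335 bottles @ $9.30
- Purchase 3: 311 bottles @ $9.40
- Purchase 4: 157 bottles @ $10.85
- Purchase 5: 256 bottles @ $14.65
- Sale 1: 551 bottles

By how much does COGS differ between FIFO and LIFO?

$2,420.50

FIFO COGS: 30 @ $5.70 + 211 @ $6.05 + 310 @ $9.30 = $4,330.55
LIFO COGS: 256 @ $14.65 + 157 @ $10.85 + 138 @ $9.40 = $6,751.05
Difference = |$4,330.55 − $6,751.05| = $2,420.50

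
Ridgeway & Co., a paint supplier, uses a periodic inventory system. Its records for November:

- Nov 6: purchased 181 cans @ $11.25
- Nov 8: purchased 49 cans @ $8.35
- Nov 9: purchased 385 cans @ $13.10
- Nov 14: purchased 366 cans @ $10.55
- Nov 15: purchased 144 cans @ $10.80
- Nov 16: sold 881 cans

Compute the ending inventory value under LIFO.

Nov 16, 881 sold [LIFO — newest first]: 144 @ $10.80 + 366 @ $10.55 + 371 @ $13.10 = $10,276.60
Ending inventory: 181 @ $11.25 + 49 @ $8.35 + 14 @ $13.10 = $2,628.80

Ending inventory = $2,628.80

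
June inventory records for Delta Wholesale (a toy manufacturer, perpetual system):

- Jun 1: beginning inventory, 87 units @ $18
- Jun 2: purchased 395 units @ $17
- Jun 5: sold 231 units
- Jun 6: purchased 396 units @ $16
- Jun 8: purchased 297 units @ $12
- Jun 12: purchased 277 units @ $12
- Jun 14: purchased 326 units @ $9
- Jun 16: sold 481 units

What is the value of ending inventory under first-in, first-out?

Jun 5, 231 sold [FIFO — oldest first]: 87 @ $18 + 144 @ $17 = $4,014
Jun 16, 481 sold [FIFO — oldest first]: 251 @ $17 + 230 @ $16 = $7,947
Total COGS = $4,014 + $7,947 = $11,961
Ending inventory: 166 @ $16 + 297 @ $12 + 277 @ $12 + 326 @ $9 = $12,478

Ending inventory = $12,478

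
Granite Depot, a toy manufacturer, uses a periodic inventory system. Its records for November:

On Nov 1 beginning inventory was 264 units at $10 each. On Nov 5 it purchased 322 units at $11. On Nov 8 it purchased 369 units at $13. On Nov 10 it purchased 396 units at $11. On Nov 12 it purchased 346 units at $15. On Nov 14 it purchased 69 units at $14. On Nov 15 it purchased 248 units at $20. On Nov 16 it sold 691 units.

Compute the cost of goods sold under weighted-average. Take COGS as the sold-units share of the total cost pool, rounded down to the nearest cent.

COGS = $9,075.29

Nov 16, sell 691: 691/2014 × $26,451.00 → $9,075.29
Ending inventory (cost pool remaining) = $17,375.71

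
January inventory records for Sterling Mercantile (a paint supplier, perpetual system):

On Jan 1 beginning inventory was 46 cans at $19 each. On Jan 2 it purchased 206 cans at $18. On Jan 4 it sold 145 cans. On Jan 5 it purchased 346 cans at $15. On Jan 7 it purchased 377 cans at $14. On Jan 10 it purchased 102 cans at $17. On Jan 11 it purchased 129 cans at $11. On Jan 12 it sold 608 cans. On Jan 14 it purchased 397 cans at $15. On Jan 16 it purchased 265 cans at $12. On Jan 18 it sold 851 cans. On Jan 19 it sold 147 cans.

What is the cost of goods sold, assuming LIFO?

Jan 4, 145 sold [LIFO — newest first]: 145 @ $18 = $2,610
Jan 12, 608 sold [LIFO — newest first]: 129 @ $11 + 102 @ $17 + 377 @ $14 = $8,431
Jan 18, 851 sold [LIFO — newest first]: 265 @ $12 + 397 @ $15 + 189 @ $15 = $11,970
Jan 19, 147 sold [LIFO — newest first]: 147 @ $15 = $2,205
Total COGS = $2,610 + $8,431 + $11,970 + $2,205 = $25,216
Ending inventory: 46 @ $19 + 61 @ $18 + 10 @ $15 = $2,122
Check: goods available $27,338 = COGS $25,216 + ending $2,122

COGS = $25,216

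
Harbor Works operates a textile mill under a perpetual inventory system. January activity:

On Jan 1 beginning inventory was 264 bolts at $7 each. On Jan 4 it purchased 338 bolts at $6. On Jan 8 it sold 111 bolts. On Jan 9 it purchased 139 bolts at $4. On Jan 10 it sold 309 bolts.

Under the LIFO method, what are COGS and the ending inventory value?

Jan 8, 111 sold [LIFO — newest first]: 111 @ $6 = $666
Jan 10, 309 sold [LIFO — newest first]: 139 @ $4 + 170 @ $6 = $1,576
Total COGS = $666 + $1,576 = $2,242
Ending inventory: 264 @ $7 + 57 @ $6 = $2,190

COGS = $2,242; ending inventory = $2,190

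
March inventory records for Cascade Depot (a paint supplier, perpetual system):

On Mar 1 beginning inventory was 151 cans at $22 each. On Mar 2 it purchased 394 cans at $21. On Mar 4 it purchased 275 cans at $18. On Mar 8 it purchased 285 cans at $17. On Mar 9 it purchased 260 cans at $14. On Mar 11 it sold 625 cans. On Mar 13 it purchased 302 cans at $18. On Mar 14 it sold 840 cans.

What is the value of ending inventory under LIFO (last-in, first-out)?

Ending inventory = $4,393

Mar 11, 625 sold [LIFO — newest first]: 260 @ $14 + 285 @ $17 + 80 @ $18 = $9,925
Mar 14, 840 sold [LIFO — newest first]: 302 @ $18 + 195 @ $18 + 343 @ $21 = $16,149
Total COGS = $9,925 + $16,149 = $26,074
Ending inventory: 151 @ $22 + 51 @ $21 = $4,393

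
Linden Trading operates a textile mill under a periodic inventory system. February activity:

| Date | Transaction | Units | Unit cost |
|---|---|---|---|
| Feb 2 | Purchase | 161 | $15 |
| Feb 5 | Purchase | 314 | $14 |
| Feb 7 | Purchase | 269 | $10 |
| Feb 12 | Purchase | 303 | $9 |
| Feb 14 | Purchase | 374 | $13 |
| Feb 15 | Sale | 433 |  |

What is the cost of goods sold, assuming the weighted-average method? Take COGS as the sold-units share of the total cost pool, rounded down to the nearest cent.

COGS = $5,207.57

Feb 15, sell 433: 433/1421 × $17,090.00 → $5,207.57
Ending inventory (cost pool remaining) = $11,882.43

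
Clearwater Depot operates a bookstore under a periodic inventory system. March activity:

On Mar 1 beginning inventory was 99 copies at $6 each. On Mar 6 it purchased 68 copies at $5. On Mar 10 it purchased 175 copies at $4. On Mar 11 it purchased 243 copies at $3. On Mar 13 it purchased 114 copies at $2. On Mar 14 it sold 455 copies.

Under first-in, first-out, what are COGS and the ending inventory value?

Mar 14, 455 sold [FIFO — oldest first]: 99 @ $6 + 68 @ $5 + 175 @ $4 + 113 @ $3 = $1,973
Ending inventory: 130 @ $3 + 114 @ $2 = $618

COGS = $1,973; ending inventory = $618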